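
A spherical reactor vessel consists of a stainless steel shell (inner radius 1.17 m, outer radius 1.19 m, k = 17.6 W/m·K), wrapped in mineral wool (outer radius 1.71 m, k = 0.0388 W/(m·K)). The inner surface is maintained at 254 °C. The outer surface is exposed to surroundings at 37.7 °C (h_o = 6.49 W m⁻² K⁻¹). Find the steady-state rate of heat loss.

Resistance network (inner→outer):
  R_stainless steel = (1/1.17 − 1/1.19)/(4πk) = 0.01436/(4π·17.6) = 6.495×10^-5 K/W
  R_mineral wool = (1/1.19 − 1/1.71)/(4πk) = 0.2555/(4π·0.0388) = 0.5241 K/W
  R_conv,out = 1/(4πr²h) = 1/(4π·1.71²·6.49) = 0.004193 K/W
ΣR = 6.495×10^-5 + 0.5241 + 0.004193 = 0.5284 K/W
Q = ΔT/ΣR = (254 °C − 37.7 °C)/0.5284 = 409 W

Q = 409 W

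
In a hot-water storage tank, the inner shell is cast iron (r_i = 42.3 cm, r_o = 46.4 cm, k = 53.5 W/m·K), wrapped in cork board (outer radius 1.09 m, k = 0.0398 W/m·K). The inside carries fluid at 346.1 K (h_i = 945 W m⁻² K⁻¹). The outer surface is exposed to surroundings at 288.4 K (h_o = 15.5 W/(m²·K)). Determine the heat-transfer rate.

Series thermal resistances, inner to outer:
  R_conv,in = 1/(4πr²h) = 1/(4π·0.423²·945) = 4.706×10^-4 K/W
  R_cast iron = (1/0.423 − 1/0.464)/(4πk) = 0.2089/(4π·53.5) = 3.107×10^-4 K/W
  R_cork board = (1/0.464 − 1/1.09)/(4πk) = 1.238/(4π·0.0398) = 2.475 K/W
  R_conv,out = 1/(4πr²h) = 1/(4π·1.09²·15.5) = 0.004321 K/W
ΣR = 4.706×10^-4 + 3.107×10^-4 + 2.475 + 0.004321 = 2.480 K/W
Q = ΔT/ΣR = (346.1 K − 288.4 K)/2.480 = 23.3 W

Q = 23.3 W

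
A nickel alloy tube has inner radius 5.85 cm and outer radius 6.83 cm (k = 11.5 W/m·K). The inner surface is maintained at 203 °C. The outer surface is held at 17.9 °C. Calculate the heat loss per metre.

Q' = 2πk·ΔT/ln(r₂/r₁) = 2π × 11.5 × 185.1 / ln(0.0683/0.0585) = 86400 W/m

Q' = 86400 W/m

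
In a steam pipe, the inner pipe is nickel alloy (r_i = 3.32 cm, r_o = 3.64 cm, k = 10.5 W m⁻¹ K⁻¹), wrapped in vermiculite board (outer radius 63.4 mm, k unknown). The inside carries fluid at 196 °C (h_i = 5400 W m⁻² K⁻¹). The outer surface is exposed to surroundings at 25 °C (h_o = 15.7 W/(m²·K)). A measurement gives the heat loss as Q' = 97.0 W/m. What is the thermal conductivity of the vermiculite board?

ΣR = ΔT/Q' = |196 − 25|/97.0 = 1.763 m·K/W
Known resistances:
  R'_conv,in = 1/(2πr h) = 1/(2π·0.0332·5400) = 8.877×10^-4 m·K/W
  R'_nickel alloy = ln(0.0364/0.0332)/(2πk) = 0.09202/(2π·10.5) = 0.001395 m·K/W
  R'_conv,out = 1/(2πr h) = 1/(2π·0.0634·15.7) = 0.1599 m·K/W
R_vermiculite board = ΣR − ΣR_known = 1.763 − 0.1622 = 1.601 m·K/W
ln(r₂/r₁)/(2πk) = 1.601 ⇒ k = 0.5549/(2π·1.601) = 0.0552 W/m·K

k = 0.0552 W/m·K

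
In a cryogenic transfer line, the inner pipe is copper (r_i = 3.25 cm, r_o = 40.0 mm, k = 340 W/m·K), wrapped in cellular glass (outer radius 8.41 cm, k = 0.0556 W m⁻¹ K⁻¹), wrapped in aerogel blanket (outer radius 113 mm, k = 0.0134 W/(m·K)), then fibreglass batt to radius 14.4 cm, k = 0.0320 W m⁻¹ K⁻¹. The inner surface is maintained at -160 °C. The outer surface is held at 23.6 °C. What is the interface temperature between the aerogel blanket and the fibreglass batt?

T = -8.8 °C

Resistance network (inner→outer):
  R'_copper = ln(0.0400/0.0325)/(2πk) = 0.2076/(2π·340) = 9.720×10^-5 m·K/W
  R'_cellular glass = ln(0.0841/0.0400)/(2πk) = 0.7431/(2π·0.0556) = 2.127 m·K/W
  R'_aerogel blanket = ln(0.113/0.0841)/(2πk) = 0.2954/(2π·0.0134) = 3.508 m·K/W
  R'_fibreglass batt = ln(0.144/0.113)/(2πk) = 0.2424/(2π·0.0320) = 1.206 m·K/W
ΣR = 9.720×10^-5 + 2.127 + 3.508 + 1.206 = 6.841 m·K/W
Q' = ΔT/ΣR = (-160 °C − 23.6 °C)/6.841 = -26.84 W/m
From the inner boundary to the aerogel blanket/fibreglass batt interface, ΣR_partial = 5.635 m·K/W.
T_interface = T_in − Q'·ΣR_partial = -160 °C − (-26.84)(5.635) = -8.8 °C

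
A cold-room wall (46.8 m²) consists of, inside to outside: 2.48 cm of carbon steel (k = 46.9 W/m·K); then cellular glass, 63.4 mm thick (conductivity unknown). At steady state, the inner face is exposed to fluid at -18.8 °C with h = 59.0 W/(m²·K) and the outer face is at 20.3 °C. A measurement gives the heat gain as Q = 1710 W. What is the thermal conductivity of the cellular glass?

k = 0.0602 W/m·K

ΣR = ΔT/Q = |-18.8 − 20.3|/1710 = 0.02287 K/W
Known resistances:
  R_conv,in = 1/(hA) = 1/(59.0·46.8) = 3.622×10^-4 K/W
  R_carbon steel = L/(kA) = 0.0248/(46.9·46.8) = 1.130×10^-5 K/W
R_cellular glass = ΣR − ΣR_known = 0.02287 − 3.735×10^-4 = 0.02250 K/W
L/(kA) = 0.02250 ⇒ k = 0.0634/(0.02250·46.8) = 0.0602 W/m·K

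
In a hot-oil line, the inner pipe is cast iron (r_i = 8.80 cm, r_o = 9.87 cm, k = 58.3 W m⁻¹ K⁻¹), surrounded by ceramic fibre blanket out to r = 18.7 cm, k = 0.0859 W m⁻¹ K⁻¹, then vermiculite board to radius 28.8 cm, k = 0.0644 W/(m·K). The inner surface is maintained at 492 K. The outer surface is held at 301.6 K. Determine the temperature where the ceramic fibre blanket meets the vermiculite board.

T = 392 K

Series thermal resistances, inner to outer:
  R'_cast iron = ln(0.0987/0.0880)/(2πk) = 0.1147/(2π·58.3) = 3.133×10^-4 m·K/W
  R'_ceramic fibre blanket = ln(0.187/0.0987)/(2πk) = 0.6390/(2π·0.0859) = 1.184 m·K/W
  R'_vermiculite board = ln(0.288/0.187)/(2πk) = 0.4319/(2π·0.0644) = 1.067 m·K/W
ΣR = 3.133×10^-4 + 1.184 + 1.067 = 2.251 m·K/W
Q' = ΔT/ΣR = (492 K − 301.6 K)/2.251 = 84.58 W/m
From the inner boundary to the ceramic fibre blanket/vermiculite board interface, ΣR_partial = 1.184 m·K/W.
T_interface = T_in − Q'·ΣR_partial = 492 K − (84.58)(1.184) = 392 K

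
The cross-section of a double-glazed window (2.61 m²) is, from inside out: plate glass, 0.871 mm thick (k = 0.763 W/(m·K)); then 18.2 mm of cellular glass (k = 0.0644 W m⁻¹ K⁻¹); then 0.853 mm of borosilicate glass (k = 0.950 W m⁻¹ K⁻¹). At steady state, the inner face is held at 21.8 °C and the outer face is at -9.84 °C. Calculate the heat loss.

Q = 290 W

Series thermal resistances, inner to outer:
  R_plate glass = L/(kA) = 8.71×10^-4/(0.763·2.61) = 4.374×10^-4 K/W
  R_cellular glass = L/(kA) = 0.0182/(0.0644·2.61) = 0.1083 K/W
  R_borosilicate glass = L/(kA) = 8.53×10^-4/(0.950·2.61) = 3.440×10^-4 K/W
ΣR = 4.374×10^-4 + 0.1083 + 3.440×10^-4 = 0.1091 K/W
Q = ΔT/ΣR = (21.8 °C − -9.84 °C)/0.1091 = 290 W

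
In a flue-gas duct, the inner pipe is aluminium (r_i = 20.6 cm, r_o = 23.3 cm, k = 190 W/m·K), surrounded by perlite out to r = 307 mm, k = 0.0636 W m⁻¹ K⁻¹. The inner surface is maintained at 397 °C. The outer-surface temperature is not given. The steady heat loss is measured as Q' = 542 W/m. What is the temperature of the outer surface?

Sum the resistances:
  R'_aluminium = ln(0.233/0.206)/(2πk) = 0.1232/(2π·190) = 1.032×10^-4 m·K/W
  R'_perlite = ln(0.307/0.233)/(2πk) = 0.2758/(2π·0.0636) = 0.6902 m·K/W
ΣR = 0.6903 m·K/W
ΔT = Q'·ΣR = 542 × 0.6903 = 374.1 K
Heat flows outward, so T_out = T_in − ΔT = 397 − 374.1 = 22.9 °C

T_out = 22.9 °C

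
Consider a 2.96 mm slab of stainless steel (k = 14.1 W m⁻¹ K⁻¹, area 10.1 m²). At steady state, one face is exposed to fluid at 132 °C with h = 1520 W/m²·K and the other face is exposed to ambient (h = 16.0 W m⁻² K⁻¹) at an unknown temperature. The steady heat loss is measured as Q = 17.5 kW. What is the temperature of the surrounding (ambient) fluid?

Sum the resistances:
  R_conv,in = 1/(hA) = 1/(1520·10.1) = 6.514×10^-5 K/W
  R_stainless steel = L/(kA) = 0.00296/(14.1·10.1) = 2.079×10^-5 K/W
  R_conv,out = 1/(hA) = 1/(16.0·10.1) = 0.006188 K/W
ΣR = 0.006274 K/W
ΔT = Q·ΣR = 17500 × 0.006274 = 109.8 K
Heat flows outward, so T_out = T_in − ΔT = 132 − 109.8 = 22.2 °C

T_out = 22.2 °C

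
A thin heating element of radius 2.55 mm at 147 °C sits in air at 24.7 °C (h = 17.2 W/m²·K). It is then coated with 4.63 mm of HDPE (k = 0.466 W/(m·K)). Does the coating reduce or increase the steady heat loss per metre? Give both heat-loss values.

increases: 33.7 → 74.5 W/m

Critical radius for a cylinder: r_cr = k/h = 0.0271 m = 2.71 cm.
Outer radius after coating: r₂ = 0.00255 + 0.00463 = 0.00718 m.
Since r₁ < r_cr and r₂ ≤ r_cr, the coating moves toward the maximum at r_cr — heat loss rises.
Bare: R = 1/(2πr₁h) = 3.629 m·K/W; Q = 122.3/3.629 = 33.7 W/m.
Coated: R = R_cond + R_conv = 1.642 m·K/W; Q = 122.3/1.642 = 74.5 W/m.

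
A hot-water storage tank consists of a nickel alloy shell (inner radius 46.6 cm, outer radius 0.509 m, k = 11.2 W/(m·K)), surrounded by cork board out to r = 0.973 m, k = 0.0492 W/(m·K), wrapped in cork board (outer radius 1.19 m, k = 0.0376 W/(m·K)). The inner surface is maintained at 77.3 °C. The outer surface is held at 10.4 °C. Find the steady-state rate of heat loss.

Treat each layer as a resistance in series:
  R_nickel alloy = (1/0.466 − 1/0.509)/(4πk) = 0.1813/(4π·11.2) = 0.001288 K/W
  R_cork board = (1/0.509 − 1/0.973)/(4πk) = 0.9369/(4π·0.0492) = 1.515 K/W
  R_cork board = (1/0.973 − 1/1.19)/(4πk) = 0.1874/(4π·0.0376) = 0.3966 K/W
ΣR = 0.001288 + 1.515 + 0.3966 = 1.913 K/W
Q = ΔT/ΣR = (77.3 °C − 10.4 °C)/1.913 = 35.0 W

Q = 35.0 W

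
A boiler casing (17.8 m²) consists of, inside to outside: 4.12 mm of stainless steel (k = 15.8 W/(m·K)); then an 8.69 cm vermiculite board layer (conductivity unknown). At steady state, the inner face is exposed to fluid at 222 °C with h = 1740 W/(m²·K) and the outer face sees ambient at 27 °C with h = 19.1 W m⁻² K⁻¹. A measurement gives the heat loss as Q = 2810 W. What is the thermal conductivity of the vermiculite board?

ΣR = ΔT/Q = |222 − 27|/2810 = 0.06940 K/W
Known resistances:
  R_conv,in = 1/(hA) = 1/(1740·17.8) = 3.229×10^-5 K/W
  R_stainless steel = L/(kA) = 0.00412/(15.8·17.8) = 1.465×10^-5 K/W
  R_conv,out = 1/(hA) = 1/(19.1·17.8) = 0.002941 K/W
R_vermiculite board = ΣR − ΣR_known = 0.06940 − 0.002988 = 0.06641 K/W
L/(kA) = 0.06641 ⇒ k = 0.0869/(0.06641·17.8) = 0.0735 W/m·K

k = 0.0735 W/m·K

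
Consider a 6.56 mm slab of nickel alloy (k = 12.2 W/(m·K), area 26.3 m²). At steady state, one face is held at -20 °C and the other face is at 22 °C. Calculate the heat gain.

Q = 2050 kW

Q = kA·ΔT/L = 12.2 × 26.3 × |-20 °C − 22 °C| / 0.00656 = 2.05×10^6 W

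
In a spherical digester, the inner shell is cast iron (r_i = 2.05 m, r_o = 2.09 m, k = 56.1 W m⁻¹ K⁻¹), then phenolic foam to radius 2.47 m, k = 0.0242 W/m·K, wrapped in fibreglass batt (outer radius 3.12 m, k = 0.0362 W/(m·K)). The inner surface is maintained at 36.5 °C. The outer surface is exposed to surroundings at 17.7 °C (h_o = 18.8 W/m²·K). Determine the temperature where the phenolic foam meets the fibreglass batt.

Resistance network (inner→outer):
  R_cast iron = (1/2.05 − 1/2.09)/(4πk) = 0.009336/(4π·56.1) = 1.324×10^-5 K/W
  R_phenolic foam = (1/2.09 − 1/2.47)/(4πk) = 0.07361/(4π·0.0242) = 0.2421 K/W
  R_fibreglass batt = (1/2.47 − 1/3.12)/(4πk) = 0.08435/(4π·0.0362) = 0.1854 K/W
  R_conv,out = 1/(4πr²h) = 1/(4π·3.12²·18.8) = 4.348×10^-4 K/W
ΣR = 1.324×10^-5 + 0.2421 + 0.1854 + 4.348×10^-4 = 0.4279 K/W
Q = ΔT/ΣR = (36.5 °C − 17.7 °C)/0.4279 = 43.94 W
From the inner boundary to the phenolic foam/fibreglass batt interface, ΣR_partial = 0.2421 K/W.
T_interface = T_in − Q·ΣR_partial = 36.5 °C − (43.94)(0.2421) = 25.9 °C

T = 25.9 °C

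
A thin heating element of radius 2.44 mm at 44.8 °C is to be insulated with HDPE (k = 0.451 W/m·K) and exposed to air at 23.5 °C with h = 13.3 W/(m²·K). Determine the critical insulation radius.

For a cylinder, r_cr = k_ins/h = 0.451/13.3 = 0.0339 m = 3.39 cm

r_cr = 3.39 cm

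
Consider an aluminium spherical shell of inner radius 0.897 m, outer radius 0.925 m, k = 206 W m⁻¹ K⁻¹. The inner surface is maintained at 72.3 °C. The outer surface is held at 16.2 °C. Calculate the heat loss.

Q = 4πk·ΔT/(1/r₁ − 1/r₂) = 4π × 206 × 56.1 / (1/0.897 − 1/0.925) = 4.30×10^6 W

Q = 4300 kW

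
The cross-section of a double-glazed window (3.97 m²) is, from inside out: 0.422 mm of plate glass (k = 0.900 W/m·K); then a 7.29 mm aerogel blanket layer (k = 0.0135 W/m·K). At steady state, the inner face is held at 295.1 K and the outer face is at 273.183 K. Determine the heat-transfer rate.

Q = 161 W

Resistance network (inner→outer):
  R_plate glass = L/(kA) = 4.22×10^-4/(0.900·3.97) = 1.181×10^-4 K/W
  R_aerogel blanket = L/(kA) = 0.00729/(0.0135·3.97) = 0.1360 K/W
ΣR = 1.181×10^-4 + 0.1360 = 0.1361 K/W
Q = ΔT/ΣR = (295.1 K − 273.183 K)/0.1361 = 161 W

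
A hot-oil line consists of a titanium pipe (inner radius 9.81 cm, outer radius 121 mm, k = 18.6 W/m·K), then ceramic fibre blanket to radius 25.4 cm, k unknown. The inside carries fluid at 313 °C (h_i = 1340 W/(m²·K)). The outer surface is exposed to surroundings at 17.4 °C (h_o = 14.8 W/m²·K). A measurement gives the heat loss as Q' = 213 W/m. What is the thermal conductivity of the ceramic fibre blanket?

ΣR = ΔT/Q' = |313 − 17.4|/213 = 1.388 m·K/W
Known resistances:
  R'_conv,in = 1/(2πr h) = 1/(2π·0.0981·1340) = 0.001211 m·K/W
  R'_titanium = ln(0.121/0.0981)/(2πk) = 0.2098/(2π·18.6) = 0.001795 m·K/W
  R'_conv,out = 1/(2πr h) = 1/(2π·0.254·14.8) = 0.04234 m·K/W
R_ceramic fibre blanket = ΣR − ΣR_known = 1.388 − 0.04535 = 1.343 m·K/W
ln(r₂/r₁)/(2πk) = 1.343 ⇒ k = 0.7415/(2π·1.343) = 0.0879 W/m·K

k = 0.0879 W/m·K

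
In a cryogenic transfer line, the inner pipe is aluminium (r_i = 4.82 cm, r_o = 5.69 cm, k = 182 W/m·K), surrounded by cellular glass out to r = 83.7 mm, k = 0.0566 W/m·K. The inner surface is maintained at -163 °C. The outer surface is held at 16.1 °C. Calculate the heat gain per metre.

Series thermal resistances, inner to outer:
  R'_aluminium = ln(0.0569/0.0482)/(2πk) = 0.1659/(2π·182) = 1.451×10^-4 m·K/W
  R'_cellular glass = ln(0.0837/0.0569)/(2πk) = 0.3859/(2π·0.0566) = 1.085 m·K/W
ΣR = 1.451×10^-4 + 1.085 = 1.085 m·K/W
Q' = ΔT/ΣR = (-163 °C − 16.1 °C)/1.085 = -165 W/m
(Negative Q' ⇒ heat flows inward; heat gain = 165 W/m.)

Q' = 165 W/m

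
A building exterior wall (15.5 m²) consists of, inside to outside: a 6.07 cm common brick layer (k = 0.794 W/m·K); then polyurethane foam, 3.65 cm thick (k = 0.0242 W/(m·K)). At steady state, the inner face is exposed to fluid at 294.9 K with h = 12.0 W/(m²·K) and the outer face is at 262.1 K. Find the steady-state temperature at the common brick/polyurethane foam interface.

Series thermal resistances, inner to outer:
  R_conv,in = 1/(hA) = 1/(12.0·15.5) = 0.005376 K/W
  R_common brick = L/(kA) = 0.0607/(0.794·15.5) = 0.004932 K/W
  R_polyurethane foam = L/(kA) = 0.0365/(0.0242·15.5) = 0.09731 K/W
ΣR = 0.005376 + 0.004932 + 0.09731 = 0.1076 K/W
Q = ΔT/ΣR = (294.9 K − 262.1 K)/0.1076 = 304.8 W
From the inner boundary to the common brick/polyurethane foam interface, ΣR_partial = 0.01031 K/W.
T_interface = T_in − Q·ΣR_partial = 294.9 K − (304.8)(0.01031) = 291.8 K

T = 291.8 K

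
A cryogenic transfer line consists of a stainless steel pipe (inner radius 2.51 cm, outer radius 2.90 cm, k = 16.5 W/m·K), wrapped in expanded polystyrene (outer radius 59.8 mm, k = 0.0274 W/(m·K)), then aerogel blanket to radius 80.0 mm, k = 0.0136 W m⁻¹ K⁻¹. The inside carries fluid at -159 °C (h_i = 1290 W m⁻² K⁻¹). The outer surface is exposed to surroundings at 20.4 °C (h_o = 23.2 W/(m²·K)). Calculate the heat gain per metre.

Q' = 23.3 W/m

Series thermal resistances, inner to outer:
  R'_conv,in = 1/(2πr h) = 1/(2π·0.0251·1290) = 0.004915 m·K/W
  R'_stainless steel = ln(0.0290/0.0251)/(2πk) = 0.1444/(2π·16.5) = 0.001393 m·K/W
  R'_expanded polystyrene = ln(0.0598/0.0290)/(2πk) = 0.7237/(2π·0.0274) = 4.204 m·K/W
  R'_aerogel blanket = ln(0.0800/0.0598)/(2πk) = 0.2910/(2π·0.0136) = 3.406 m·K/W
  R'_conv,out = 1/(2πr h) = 1/(2π·0.0800·23.2) = 0.08575 m·K/W
ΣR = 0.004915 + 0.001393 + 4.204 + 3.406 + 0.08575 = 7.702 m·K/W
Q' = ΔT/ΣR = (-159 °C − 20.4 °C)/7.702 = -23.3 W/m
(Negative Q' ⇒ heat flows inward; heat gain = 23.3 W/m.)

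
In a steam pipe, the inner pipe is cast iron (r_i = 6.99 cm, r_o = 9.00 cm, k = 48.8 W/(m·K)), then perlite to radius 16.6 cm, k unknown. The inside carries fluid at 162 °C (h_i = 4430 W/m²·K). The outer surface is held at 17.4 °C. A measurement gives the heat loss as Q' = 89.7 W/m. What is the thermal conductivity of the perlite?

k = 0.0605 W/m·K

ΣR = ΔT/Q' = |162 − 17.4|/89.7 = 1.612 m·K/W
Known resistances:
  R'_conv,in = 1/(2πr h) = 1/(2π·0.0699·4430) = 5.140×10^-4 m·K/W
  R'_cast iron = ln(0.0900/0.0699)/(2πk) = 0.2527/(2π·48.8) = 8.243×10^-4 m·K/W
R_perlite = ΣR − ΣR_known = 1.612 − 0.001338 = 1.611 m·K/W
ln(r₂/r₁)/(2πk) = 1.611 ⇒ k = 0.6122/(2π·1.611) = 0.0605 W/m·K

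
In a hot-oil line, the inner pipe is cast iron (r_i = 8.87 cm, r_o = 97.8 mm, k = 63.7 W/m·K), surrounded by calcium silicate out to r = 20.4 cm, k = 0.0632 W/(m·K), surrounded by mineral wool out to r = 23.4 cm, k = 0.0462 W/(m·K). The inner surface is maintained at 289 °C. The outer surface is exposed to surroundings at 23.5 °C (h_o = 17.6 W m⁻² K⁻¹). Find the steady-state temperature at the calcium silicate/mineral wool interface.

T = 80.9 °C

Treat each layer as a resistance in series:
  R'_cast iron = ln(0.0978/0.0887)/(2πk) = 0.09766/(2π·63.7) = 2.440×10^-4 m·K/W
  R'_calcium silicate = ln(0.204/0.0978)/(2πk) = 0.7352/(2π·0.0632) = 1.851 m·K/W
  R'_mineral wool = ln(0.234/0.204)/(2πk) = 0.1372/(2π·0.0462) = 0.4726 m·K/W
  R'_conv,out = 1/(2πr h) = 1/(2π·0.234·17.6) = 0.03864 m·K/W
ΣR = 2.440×10^-4 + 1.851 + 0.4726 + 0.03864 = 2.362 m·K/W
Q' = ΔT/ΣR = (289 °C − 23.5 °C)/2.362 = 112.4 W/m
From the inner boundary to the calcium silicate/mineral wool interface, ΣR_partial = 1.851 m·K/W.
T_interface = T_in − Q'·ΣR_partial = 289 °C − (112.4)(1.851) = 80.9 °C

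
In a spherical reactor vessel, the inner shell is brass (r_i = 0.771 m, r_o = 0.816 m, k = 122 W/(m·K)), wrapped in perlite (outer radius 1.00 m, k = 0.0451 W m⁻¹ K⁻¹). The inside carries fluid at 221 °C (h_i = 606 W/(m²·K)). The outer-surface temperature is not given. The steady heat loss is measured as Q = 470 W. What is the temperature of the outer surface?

Series resistances:
  R_conv,in = 1/(4πr²h) = 1/(4π·0.771²·606) = 2.209×10^-4 K/W
  R_brass = (1/0.771 − 1/0.816)/(4πk) = 0.07153/(4π·122) = 4.666×10^-5 K/W
  R_perlite = (1/0.816 − 1/1.00)/(4πk) = 0.2255/(4π·0.0451) = 0.3979 K/W
ΣR = 0.3981 K/W
ΔT = Q·ΣR = 470 × 0.3981 = 187.1 K
Heat flows outward, so T_out = T_in − ΔT = 221 − 187.1 = 33.9 °C

T_out = 33.9 °C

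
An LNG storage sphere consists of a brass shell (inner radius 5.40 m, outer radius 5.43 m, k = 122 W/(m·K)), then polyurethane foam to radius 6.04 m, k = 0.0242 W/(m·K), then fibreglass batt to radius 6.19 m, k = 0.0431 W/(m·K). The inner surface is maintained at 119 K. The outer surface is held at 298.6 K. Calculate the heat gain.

Q = 2620 W

Series thermal resistances, inner to outer:
  R_brass = (1/5.40 − 1/5.43)/(4πk) = 0.001023/(4π·122) = 6.674×10^-7 K/W
  R_polyurethane foam = (1/5.43 − 1/6.04)/(4πk) = 0.01860/(4π·0.0242) = 0.06116 K/W
  R_fibreglass batt = (1/6.04 − 1/6.19)/(4πk) = 0.004012/(4π·0.0431) = 0.007408 K/W
ΣR = 6.674×10^-7 + 0.06116 + 0.007408 = 0.06857 K/W
Q = ΔT/ΣR = (119 K − 298.6 K)/0.06857 = -2620 W
(Negative Q ⇒ heat flows inward; heat gain = 2620 W.)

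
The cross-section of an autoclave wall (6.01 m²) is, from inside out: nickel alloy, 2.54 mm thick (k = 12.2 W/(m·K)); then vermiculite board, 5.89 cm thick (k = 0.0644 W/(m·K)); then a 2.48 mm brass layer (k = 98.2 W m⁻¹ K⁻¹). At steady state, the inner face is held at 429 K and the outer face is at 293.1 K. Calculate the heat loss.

Series thermal resistances, inner to outer:
  R_nickel alloy = L/(kA) = 0.00254/(12.2·6.01) = 3.464×10^-5 K/W
  R_vermiculite board = L/(kA) = 0.0589/(0.0644·6.01) = 0.1522 K/W
  R_brass = L/(kA) = 0.00248/(98.2·6.01) = 4.202×10^-6 K/W
ΣR = 3.464×10^-5 + 0.1522 + 4.202×10^-6 = 0.1522 K/W
Q = ΔT/ΣR = (429 K − 293.1 K)/0.1522 = 893 W

Q = 893 W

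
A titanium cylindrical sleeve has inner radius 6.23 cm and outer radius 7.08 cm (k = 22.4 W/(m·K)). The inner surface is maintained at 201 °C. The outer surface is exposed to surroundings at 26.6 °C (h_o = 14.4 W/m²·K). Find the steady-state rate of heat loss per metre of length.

Series thermal resistances, inner to outer:
  R'_titanium = ln(0.0708/0.0623)/(2πk) = 0.1279/(2π·22.4) = 9.087×10^-4 m·K/W
  R'_conv,out = 1/(2πr h) = 1/(2π·0.0708·14.4) = 0.1561 m·K/W
ΣR = 9.087×10^-4 + 0.1561 = 0.1570 m·K/W
Q' = ΔT/ΣR = (201 °C − 26.6 °C)/0.1570 = 1110 W/m

Q' = 1110 W/m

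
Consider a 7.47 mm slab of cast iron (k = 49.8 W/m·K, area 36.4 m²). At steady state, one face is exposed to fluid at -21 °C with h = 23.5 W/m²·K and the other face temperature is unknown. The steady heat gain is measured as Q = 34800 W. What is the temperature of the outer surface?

T_out = 19.8 °C

Series resistances:
  R_conv,in = 1/(hA) = 1/(23.5·36.4) = 0.001169 K/W
  R_cast iron = L/(kA) = 0.00747/(49.8·36.4) = 4.121×10^-6 K/W
ΣR = 0.001173 K/W
ΔT = Q·ΣR = 34800 × 0.001173 = 40.82 K
Heat flows inward, so T_out = T_in + ΔT = -21 + 40.82 = 19.8 °C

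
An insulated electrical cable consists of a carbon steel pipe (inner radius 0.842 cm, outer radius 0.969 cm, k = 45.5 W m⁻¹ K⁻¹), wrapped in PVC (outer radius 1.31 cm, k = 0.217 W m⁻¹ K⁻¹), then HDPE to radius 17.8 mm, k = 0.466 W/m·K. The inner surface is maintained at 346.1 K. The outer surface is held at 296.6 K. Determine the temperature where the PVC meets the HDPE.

Resistance network (inner→outer):
  R'_carbon steel = ln(0.00969/0.00842)/(2πk) = 0.1405/(2π·45.5) = 4.914×10^-4 m·K/W
  R'_PVC = ln(0.0131/0.00969)/(2πk) = 0.3015/(2π·0.217) = 0.2211 m·K/W
  R'_HDPE = ln(0.0178/0.0131)/(2πk) = 0.3066/(2π·0.466) = 0.1047 m·K/W
ΣR = 4.914×10^-4 + 0.2211 + 0.1047 = 0.3263 m·K/W
Q' = ΔT/ΣR = (346.1 K − 296.6 K)/0.3263 = 151.7 W/m
From the inner boundary to the PVC/HDPE interface, ΣR_partial = 0.2216 m·K/W.
T_interface = T_in − Q'·ΣR_partial = 346.1 K − (151.7)(0.2216) = 312.5 K

T = 312.5 K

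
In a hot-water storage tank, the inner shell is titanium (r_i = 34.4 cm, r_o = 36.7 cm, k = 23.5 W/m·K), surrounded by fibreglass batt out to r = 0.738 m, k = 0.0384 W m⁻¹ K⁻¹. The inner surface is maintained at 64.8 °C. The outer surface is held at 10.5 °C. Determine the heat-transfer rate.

Q = 19.1 W

Treat each layer as a resistance in series:
  R_titanium = (1/0.344 − 1/0.367)/(4πk) = 0.1822/(4π·23.5) = 6.169×10^-4 K/W
  R_fibreglass batt = (1/0.367 − 1/0.738)/(4πk) = 1.370/(4π·0.0384) = 2.839 K/W
ΣR = 6.169×10^-4 + 2.839 = 2.840 K/W
Q = ΔT/ΣR = (64.8 °C − 10.5 °C)/2.840 = 19.1 W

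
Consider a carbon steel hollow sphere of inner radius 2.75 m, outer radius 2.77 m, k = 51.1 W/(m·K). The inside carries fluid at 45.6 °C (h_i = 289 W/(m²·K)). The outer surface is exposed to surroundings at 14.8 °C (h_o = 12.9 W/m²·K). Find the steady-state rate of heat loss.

Q = 36.5 kW

Resistance network (inner→outer):
  R_conv,in = 1/(4πr²h) = 1/(4π·2.75²·289) = 3.641×10^-5 K/W
  R_carbon steel = (1/2.75 − 1/2.77)/(4πk) = 0.002626/(4π·51.1) = 4.089×10^-6 K/W
  R_conv,out = 1/(4πr²h) = 1/(4π·2.77²·12.9) = 8.040×10^-4 K/W
ΣR = 3.641×10^-5 + 4.089×10^-6 + 8.040×10^-4 = 8.445×10^-4 K/W
Q = ΔT/ΣR = (45.6 °C − 14.8 °C)/8.445×10^-4 = 36500 W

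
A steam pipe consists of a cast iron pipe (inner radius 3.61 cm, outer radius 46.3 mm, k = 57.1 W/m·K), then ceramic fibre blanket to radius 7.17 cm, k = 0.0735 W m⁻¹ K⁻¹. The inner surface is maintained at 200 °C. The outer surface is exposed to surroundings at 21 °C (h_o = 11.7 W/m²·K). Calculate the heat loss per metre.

Q' = 157 W/m

Series thermal resistances, inner to outer:
  R'_cast iron = ln(0.0463/0.0361)/(2πk) = 0.2488/(2π·57.1) = 6.936×10^-4 m·K/W
  R'_ceramic fibre blanket = ln(0.0717/0.0463)/(2πk) = 0.4373/(2π·0.0735) = 0.9470 m·K/W
  R'_conv,out = 1/(2πr h) = 1/(2π·0.0717·11.7) = 0.1897 m·K/W
ΣR = 6.936×10^-4 + 0.9470 + 0.1897 = 1.137 m·K/W
Q' = ΔT/ΣR = (200 °C − 21 °C)/1.137 = 157 W/m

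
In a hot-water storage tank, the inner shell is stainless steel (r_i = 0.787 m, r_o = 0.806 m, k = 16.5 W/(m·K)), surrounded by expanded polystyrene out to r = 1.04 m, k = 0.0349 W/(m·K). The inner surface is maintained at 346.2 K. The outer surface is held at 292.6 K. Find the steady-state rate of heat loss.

Treat each layer as a resistance in series:
  R_stainless steel = (1/0.787 − 1/0.806)/(4πk) = 0.02995/(4π·16.5) = 1.445×10^-4 K/W
  R_expanded polystyrene = (1/0.806 − 1/1.04)/(4πk) = 0.2792/(4π·0.0349) = 0.6365 K/W
ΣR = 1.445×10^-4 + 0.6365 = 0.6366 K/W
Q = ΔT/ΣR = (346.2 K − 292.6 K)/0.6366 = 84.2 W

Q = 84.2 W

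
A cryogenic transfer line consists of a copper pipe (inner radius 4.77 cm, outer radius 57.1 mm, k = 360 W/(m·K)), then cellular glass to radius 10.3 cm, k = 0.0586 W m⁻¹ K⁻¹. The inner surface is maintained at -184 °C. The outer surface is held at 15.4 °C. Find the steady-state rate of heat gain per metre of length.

Q' = 124 W/m

Series thermal resistances, inner to outer:
  R'_copper = ln(0.0571/0.0477)/(2πk) = 0.1799/(2π·360) = 7.952×10^-5 m·K/W
  R'_cellular glass = ln(0.103/0.0571)/(2πk) = 0.5899/(2π·0.0586) = 1.602 m·K/W
ΣR = 7.952×10^-5 + 1.602 = 1.602 m·K/W
Q' = ΔT/ΣR = (-184 °C − 15.4 °C)/1.602 = -124 W/m
(Negative Q' ⇒ heat flows inward; heat gain = 124 W/m.)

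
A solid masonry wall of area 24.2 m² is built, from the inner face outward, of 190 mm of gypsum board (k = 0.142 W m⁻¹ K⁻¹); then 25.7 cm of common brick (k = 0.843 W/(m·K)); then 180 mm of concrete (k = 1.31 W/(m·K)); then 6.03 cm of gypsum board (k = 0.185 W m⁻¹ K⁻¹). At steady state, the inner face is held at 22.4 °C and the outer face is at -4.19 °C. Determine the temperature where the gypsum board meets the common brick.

Series thermal resistances, inner to outer:
  R_gypsum board = L/(kA) = 0.190/(0.142·24.2) = 0.05529 K/W
  R_common brick = L/(kA) = 0.257/(0.843·24.2) = 0.01260 K/W
  R_concrete = L/(kA) = 0.180/(1.31·24.2) = 0.005678 K/W
  R_gypsum board = L/(kA) = 0.0603/(0.185·24.2) = 0.01347 K/W
ΣR = 0.05529 + 0.01260 + 0.005678 + 0.01347 = 0.08704 K/W
Q = ΔT/ΣR = (22.4 °C − -4.19 °C)/0.08704 = 305.5 W
From the inner boundary to the gypsum board/common brick interface, ΣR_partial = 0.05529 K/W.
T_interface = T_in − Q·ΣR_partial = 22.4 °C − (305.5)(0.05529) = 5.51 °C

T = 5.51 °C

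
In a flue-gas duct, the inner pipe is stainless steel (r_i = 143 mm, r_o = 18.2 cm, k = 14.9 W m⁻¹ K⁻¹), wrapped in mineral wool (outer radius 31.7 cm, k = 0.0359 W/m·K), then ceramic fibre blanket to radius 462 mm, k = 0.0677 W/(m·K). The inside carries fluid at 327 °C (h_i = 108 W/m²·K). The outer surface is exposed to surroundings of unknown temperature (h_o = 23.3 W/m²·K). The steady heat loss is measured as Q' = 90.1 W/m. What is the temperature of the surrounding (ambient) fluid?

T_out = 23.1 °C

Sum the resistances:
  R'_conv,in = 1/(2πr h) = 1/(2π·0.143·108) = 0.01031 m·K/W
  R'_stainless steel = ln(0.182/0.143)/(2πk) = 0.2412/(2π·14.9) = 0.002576 m·K/W
  R'_mineral wool = ln(0.317/0.182)/(2πk) = 0.5549/(2π·0.0359) = 2.460 m·K/W
  R'_ceramic fibre blanket = ln(0.462/0.317)/(2πk) = 0.3767/(2π·0.0677) = 0.8855 m·K/W
  R'_conv,out = 1/(2πr h) = 1/(2π·0.462·23.3) = 0.01479 m·K/W
ΣR = 3.373 m·K/W
ΔT = Q'·ΣR = 90.1 × 3.373 = 303.9 K
Heat flows outward, so T_out = T_in − ΔT = 327 − 303.9 = 23.1 °C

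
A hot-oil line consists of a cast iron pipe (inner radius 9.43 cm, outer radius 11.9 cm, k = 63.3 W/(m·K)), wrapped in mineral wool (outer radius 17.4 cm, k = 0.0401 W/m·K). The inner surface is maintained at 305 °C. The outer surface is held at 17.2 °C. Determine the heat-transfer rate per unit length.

Q' = 191 W/m

Treat each layer as a resistance in series:
  R'_cast iron = ln(0.119/0.0943)/(2πk) = 0.2326/(2π·63.3) = 5.849×10^-4 m·K/W
  R'_mineral wool = ln(0.174/0.119)/(2πk) = 0.3799/(2π·0.0401) = 1.508 m·K/W
ΣR = 5.849×10^-4 + 1.508 = 1.509 m·K/W
Q' = ΔT/ΣR = (305 °C − 17.2 °C)/1.509 = 191 W/m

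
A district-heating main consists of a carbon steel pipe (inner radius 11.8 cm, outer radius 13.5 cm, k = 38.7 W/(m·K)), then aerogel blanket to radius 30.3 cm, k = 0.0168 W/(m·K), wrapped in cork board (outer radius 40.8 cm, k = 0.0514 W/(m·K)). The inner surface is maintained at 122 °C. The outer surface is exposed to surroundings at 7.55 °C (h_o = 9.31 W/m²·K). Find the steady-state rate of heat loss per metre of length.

Treat each layer as a resistance in series:
  R'_carbon steel = ln(0.135/0.118)/(2πk) = 0.1346/(2π·38.7) = 5.535×10^-4 m·K/W
  R'_aerogel blanket = ln(0.303/0.135)/(2πk) = 0.8085/(2π·0.0168) = 7.659 m·K/W
  R'_cork board = ln(0.408/0.303)/(2πk) = 0.2975/(2π·0.0514) = 0.9213 m·K/W
  R'_conv,out = 1/(2πr h) = 1/(2π·0.408·9.31) = 0.04190 m·K/W
ΣR = 5.535×10^-4 + 7.659 + 0.9213 + 0.04190 = 8.623 m·K/W
Q' = ΔT/ΣR = (122 °C − 7.55 °C)/8.623 = 13.3 W/m

Q' = 13.3 W/m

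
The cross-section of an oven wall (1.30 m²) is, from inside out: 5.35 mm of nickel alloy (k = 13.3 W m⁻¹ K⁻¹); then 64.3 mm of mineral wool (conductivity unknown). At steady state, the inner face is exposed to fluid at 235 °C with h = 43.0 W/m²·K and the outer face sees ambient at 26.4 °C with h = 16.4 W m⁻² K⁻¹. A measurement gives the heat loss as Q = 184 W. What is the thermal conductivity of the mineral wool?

k = 0.0463 W/m·K

ΣR = ΔT/Q = |235 − 26.4|/184 = 1.134 K/W
Known resistances:
  R_conv,in = 1/(hA) = 1/(43.0·1.30) = 0.01789 K/W
  R_nickel alloy = L/(kA) = 0.00535/(13.3·1.30) = 3.094×10^-4 K/W
  R_conv,out = 1/(hA) = 1/(16.4·1.30) = 0.04690 K/W
R_mineral wool = ΣR − ΣR_known = 1.134 − 0.06510 = 1.069 K/W
L/(kA) = 1.069 ⇒ k = 0.0643/(1.069·1.30) = 0.0463 W/m·K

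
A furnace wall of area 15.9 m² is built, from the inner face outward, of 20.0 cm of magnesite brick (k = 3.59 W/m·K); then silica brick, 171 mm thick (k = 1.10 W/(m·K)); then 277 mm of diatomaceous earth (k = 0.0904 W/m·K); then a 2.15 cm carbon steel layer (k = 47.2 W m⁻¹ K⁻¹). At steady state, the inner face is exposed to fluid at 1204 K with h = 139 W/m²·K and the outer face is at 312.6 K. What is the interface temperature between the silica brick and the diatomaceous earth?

T = 1145 K

Series thermal resistances, inner to outer:
  R_conv,in = 1/(hA) = 1/(139·15.9) = 4.525×10^-4 K/W
  R_magnesite brick = L/(kA) = 0.200/(3.59·15.9) = 0.003504 K/W
  R_silica brick = L/(kA) = 0.171/(1.10·15.9) = 0.009777 K/W
  R_diatomaceous earth = L/(kA) = 0.277/(0.0904·15.9) = 0.1927 K/W
  R_carbon steel = L/(kA) = 0.0215/(47.2·15.9) = 2.865×10^-5 K/W
ΣR = 4.525×10^-4 + 0.003504 + 0.009777 + 0.1927 + 2.865×10^-5 = 0.2065 K/W
Q = ΔT/ΣR = (1204 K − 312.6 K)/0.2065 = 4317 W
From the inner boundary to the silica brick/diatomaceous earth interface, ΣR_partial = 0.01373 K/W.
T_interface = T_in − Q·ΣR_partial = 1204 K − (4317)(0.01373) = 1145 K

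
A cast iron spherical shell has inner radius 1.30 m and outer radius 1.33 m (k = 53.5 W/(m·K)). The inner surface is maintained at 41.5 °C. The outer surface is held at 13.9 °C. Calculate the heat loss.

Q = 4πk·ΔT/(1/r₁ − 1/r₂) = 4π × 53.5 × 27.6 / (1/1.30 − 1/1.33) = 1.07×10^6 W

Q = 1070 kW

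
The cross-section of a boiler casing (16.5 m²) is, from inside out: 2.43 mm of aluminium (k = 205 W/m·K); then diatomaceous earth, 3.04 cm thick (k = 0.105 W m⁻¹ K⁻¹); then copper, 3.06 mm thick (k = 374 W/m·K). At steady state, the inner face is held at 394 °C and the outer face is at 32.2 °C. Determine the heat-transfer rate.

Resistance network (inner→outer):
  R_aluminium = L/(kA) = 0.00243/(205·16.5) = 7.184×10^-7 K/W
  R_diatomaceous earth = L/(kA) = 0.0304/(0.105·16.5) = 0.01755 K/W
  R_copper = L/(kA) = 0.00306/(374·16.5) = 4.959×10^-7 K/W
ΣR = 7.184×10^-7 + 0.01755 + 4.959×10^-7 = 0.01755 K/W
Q = ΔT/ΣR = (394 °C − 32.2 °C)/0.01755 = 20600 W

Q = 20.6 kW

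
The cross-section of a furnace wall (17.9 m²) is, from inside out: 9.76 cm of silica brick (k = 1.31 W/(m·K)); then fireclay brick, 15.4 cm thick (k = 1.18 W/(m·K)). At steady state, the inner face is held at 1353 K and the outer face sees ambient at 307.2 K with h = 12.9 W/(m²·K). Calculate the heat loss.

Q = 66.3 kW

Resistance network (inner→outer):
  R_silica brick = L/(kA) = 0.0976/(1.31·17.9) = 0.004162 K/W
  R_fireclay brick = L/(kA) = 0.154/(1.18·17.9) = 0.007291 K/W
  R_conv,out = 1/(hA) = 1/(12.9·17.9) = 0.004331 K/W
ΣR = 0.004162 + 0.007291 + 0.004331 = 0.01578 K/W
Q = ΔT/ΣR = (1353 K − 307.2 K)/0.01578 = 66300 W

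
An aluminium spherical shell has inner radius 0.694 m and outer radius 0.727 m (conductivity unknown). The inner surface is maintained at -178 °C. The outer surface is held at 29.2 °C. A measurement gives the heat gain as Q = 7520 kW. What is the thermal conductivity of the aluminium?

k = 189 W/m·K

ΣR = ΔT/Q = |-178 − 29.2|/7.52×10^6 = 2.755×10^-5 K/W
(1/r₁−1/r₂)/(4πk) = 2.755×10^-5 ⇒ k = 0.06541/(4π·2.755×10^-5) = 189 W/m·K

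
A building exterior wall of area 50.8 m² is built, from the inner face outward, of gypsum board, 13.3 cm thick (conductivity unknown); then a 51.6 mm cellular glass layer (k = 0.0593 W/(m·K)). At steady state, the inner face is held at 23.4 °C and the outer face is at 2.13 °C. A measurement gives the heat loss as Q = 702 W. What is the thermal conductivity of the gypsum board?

k = 0.199 W/m·K

ΣR = ΔT/Q = |23.4 − 2.13|/702 = 0.03030 K/W
Known resistances:
  R_cellular glass = L/(kA) = 0.0516/(0.0593·50.8) = 0.01713 K/W
R_gypsum board = ΣR − ΣR_known = 0.03030 − 0.01713 = 0.01317 K/W
L/(kA) = 0.01317 ⇒ k = 0.133/(0.01317·50.8) = 0.199 W/m·K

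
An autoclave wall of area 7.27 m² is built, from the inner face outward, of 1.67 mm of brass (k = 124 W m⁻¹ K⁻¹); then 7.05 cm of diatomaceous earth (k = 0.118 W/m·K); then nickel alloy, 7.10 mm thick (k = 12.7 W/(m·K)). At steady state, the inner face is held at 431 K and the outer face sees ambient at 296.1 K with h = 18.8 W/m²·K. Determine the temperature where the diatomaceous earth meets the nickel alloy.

Series thermal resistances, inner to outer:
  R_brass = L/(kA) = 0.00167/(124·7.27) = 1.853×10^-6 K/W
  R_diatomaceous earth = L/(kA) = 0.0705/(0.118·7.27) = 0.08218 K/W
  R_nickel alloy = L/(kA) = 0.00710/(12.7·7.27) = 7.690×10^-5 K/W
  R_conv,out = 1/(hA) = 1/(18.8·7.27) = 0.007317 K/W
ΣR = 1.853×10^-6 + 0.08218 + 7.690×10^-5 + 0.007317 = 0.08958 K/W
Q = ΔT/ΣR = (431 K − 296.1 K)/0.08958 = 1506 W
From the inner boundary to the diatomaceous earth/nickel alloy interface, ΣR_partial = 0.08218 K/W.
T_interface = T_in − Q·ΣR_partial = 431 K − (1506)(0.08218) = 307.2 K

T = 307.2 K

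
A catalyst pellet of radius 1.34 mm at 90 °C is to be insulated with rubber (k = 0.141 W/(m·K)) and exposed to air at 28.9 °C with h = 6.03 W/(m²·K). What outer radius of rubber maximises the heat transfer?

r_cr = 4.68 cm

For a sphere, r_cr = 2k_ins/h = 2·0.141/6.03 = 0.0468 m = 4.68 cm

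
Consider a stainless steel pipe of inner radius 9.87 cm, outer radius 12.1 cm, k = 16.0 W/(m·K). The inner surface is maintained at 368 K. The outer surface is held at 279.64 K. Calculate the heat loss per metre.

Q' = 43600 W/m

Q' = 2πk·ΔT/ln(r₂/r₁) = 2π × 16.0 × 88.36 / ln(0.121/0.0987) = 43600 W/m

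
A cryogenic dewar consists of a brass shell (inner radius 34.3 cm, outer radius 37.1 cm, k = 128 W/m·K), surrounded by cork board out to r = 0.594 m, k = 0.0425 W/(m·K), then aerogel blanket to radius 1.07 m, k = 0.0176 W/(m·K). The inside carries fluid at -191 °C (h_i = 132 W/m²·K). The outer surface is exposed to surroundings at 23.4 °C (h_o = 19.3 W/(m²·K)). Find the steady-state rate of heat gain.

Q = 40.5 W

Resistance network (inner→outer):
  R_conv,in = 1/(4πr²h) = 1/(4π·0.343²·132) = 0.005124 K/W
  R_brass = (1/0.343 − 1/0.371)/(4πk) = 0.2200/(4π·128) = 1.368×10^-4 K/W
  R_cork board = (1/0.371 − 1/0.594)/(4πk) = 1.012/(4π·0.0425) = 1.895 K/W
  R_aerogel blanket = (1/0.594 − 1/1.07)/(4πk) = 0.7489/(4π·0.0176) = 3.386 K/W
  R_conv,out = 1/(4πr²h) = 1/(4π·1.07²·19.3) = 0.003601 K/W
ΣR = 0.005124 + 1.368×10^-4 + 1.895 + 3.386 + 0.003601 = 5.290 K/W
Q = ΔT/ΣR = (-191 °C − 23.4 °C)/5.290 = -40.5 W
(Negative Q ⇒ heat flows inward; heat gain = 40.5 W.)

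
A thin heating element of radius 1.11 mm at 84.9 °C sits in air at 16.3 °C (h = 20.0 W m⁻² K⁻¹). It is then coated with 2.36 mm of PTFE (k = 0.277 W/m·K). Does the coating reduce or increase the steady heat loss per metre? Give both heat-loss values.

Critical radius for a cylinder: r_cr = k/h = 0.0139 m = 1.39 cm.
Outer radius after coating: r₂ = 0.00111 + 0.00236 = 0.00347 m.
Since r₁ < r_cr and r₂ ≤ r_cr, the coating moves toward the maximum at r_cr — heat loss rises.
Bare: R = 1/(2πr₁h) = 7.169 m·K/W; Q = 68.6/7.169 = 9.57 W/m.
Coated: R = R_cond + R_conv = 2.948 m·K/W; Q = 68.6/2.948 = 23.3 W/m.

increases: 9.57 → 23.3 W/m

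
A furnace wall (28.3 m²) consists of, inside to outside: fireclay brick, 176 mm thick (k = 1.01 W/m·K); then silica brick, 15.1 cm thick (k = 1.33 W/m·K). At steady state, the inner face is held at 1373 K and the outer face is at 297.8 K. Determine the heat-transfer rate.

Q = 106 kW

Treat each layer as a resistance in series:
  R_fireclay brick = L/(kA) = 0.176/(1.01·28.3) = 0.006158 K/W
  R_silica brick = L/(kA) = 0.151/(1.33·28.3) = 0.004012 K/W
ΣR = 0.006158 + 0.004012 = 0.01017 K/W
Q = ΔT/ΣR = (1373 K − 297.8 K)/0.01017 = 1.06×10^5 W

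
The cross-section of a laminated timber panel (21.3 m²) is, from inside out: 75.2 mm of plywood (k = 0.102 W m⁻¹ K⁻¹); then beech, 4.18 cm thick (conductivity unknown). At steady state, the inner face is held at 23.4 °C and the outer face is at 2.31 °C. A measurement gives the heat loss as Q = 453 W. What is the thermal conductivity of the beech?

k = 0.164 W/m·K

ΣR = ΔT/Q = |23.4 − 2.31|/453 = 0.04656 K/W
Known resistances:
  R_plywood = L/(kA) = 0.0752/(0.102·21.3) = 0.03461 K/W
R_beech = ΣR − ΣR_known = 0.04656 − 0.03461 = 0.01195 K/W
L/(kA) = 0.01195 ⇒ k = 0.0418/(0.01195·21.3) = 0.164 W/m·K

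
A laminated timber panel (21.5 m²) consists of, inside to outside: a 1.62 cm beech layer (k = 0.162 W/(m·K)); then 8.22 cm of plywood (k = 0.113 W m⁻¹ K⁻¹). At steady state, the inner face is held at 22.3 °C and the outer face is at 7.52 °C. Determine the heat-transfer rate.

Resistance network (inner→outer):
  R_beech = L/(kA) = 0.0162/(0.162·21.5) = 0.004651 K/W
  R_plywood = L/(kA) = 0.0822/(0.113·21.5) = 0.03383 K/W
ΣR = 0.004651 + 0.03383 = 0.03848 K/W
Q = ΔT/ΣR = (22.3 °C − 7.52 °C)/0.03848 = 384 W

Q = 384 W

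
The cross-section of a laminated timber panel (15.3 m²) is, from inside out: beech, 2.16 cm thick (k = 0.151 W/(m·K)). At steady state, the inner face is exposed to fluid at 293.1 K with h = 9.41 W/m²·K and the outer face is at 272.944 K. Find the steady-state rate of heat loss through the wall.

Q = 1240 W

Resistance network (inner→outer):
  R_conv,in = 1/(hA) = 1/(9.41·15.3) = 0.006946 K/W
  R_beech = L/(kA) = 0.0216/(0.151·15.3) = 0.009349 K/W
ΣR = 0.006946 + 0.009349 = 0.01630 K/W
Q = ΔT/ΣR = (293.1 K − 272.944 K)/0.01630 = 1240 W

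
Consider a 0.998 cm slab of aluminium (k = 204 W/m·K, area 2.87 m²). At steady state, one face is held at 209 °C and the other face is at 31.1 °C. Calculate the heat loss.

Q = 10400 kW

Q = kA·ΔT/L = 204 × 2.87 × |209 °C − 31.1 °C| / 0.00998 = 1.04×10^7 W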